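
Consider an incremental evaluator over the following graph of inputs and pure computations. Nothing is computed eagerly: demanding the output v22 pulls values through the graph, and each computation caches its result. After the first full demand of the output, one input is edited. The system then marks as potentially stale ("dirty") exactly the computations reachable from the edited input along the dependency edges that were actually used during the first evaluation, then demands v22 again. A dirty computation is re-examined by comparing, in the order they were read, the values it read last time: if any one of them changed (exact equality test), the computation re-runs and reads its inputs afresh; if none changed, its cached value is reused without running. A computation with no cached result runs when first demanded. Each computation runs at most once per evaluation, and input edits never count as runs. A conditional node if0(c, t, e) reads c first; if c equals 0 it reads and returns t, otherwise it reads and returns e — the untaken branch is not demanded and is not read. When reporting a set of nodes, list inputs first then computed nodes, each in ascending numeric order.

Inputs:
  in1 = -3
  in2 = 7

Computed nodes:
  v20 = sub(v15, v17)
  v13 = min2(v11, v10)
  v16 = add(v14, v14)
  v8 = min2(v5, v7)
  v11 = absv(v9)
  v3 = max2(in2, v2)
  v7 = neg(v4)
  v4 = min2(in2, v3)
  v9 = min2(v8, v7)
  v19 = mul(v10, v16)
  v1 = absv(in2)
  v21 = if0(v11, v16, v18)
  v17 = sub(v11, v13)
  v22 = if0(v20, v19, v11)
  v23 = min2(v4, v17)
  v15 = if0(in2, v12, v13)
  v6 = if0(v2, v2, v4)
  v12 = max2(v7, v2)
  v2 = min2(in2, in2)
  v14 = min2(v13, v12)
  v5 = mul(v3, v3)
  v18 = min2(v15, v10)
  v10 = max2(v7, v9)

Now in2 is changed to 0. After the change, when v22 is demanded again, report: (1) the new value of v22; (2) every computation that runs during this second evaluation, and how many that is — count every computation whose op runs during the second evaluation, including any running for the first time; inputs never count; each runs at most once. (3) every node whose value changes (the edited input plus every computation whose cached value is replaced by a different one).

v22 now evaluates to 0.
Run set: v2, v3, v4, v5, v7, v8, v9, v10, v11, v12, v13, v14, v15, v16, v17, v19, v20, v22 (18 run).
Changed values: in2, v2, v3, v4, v5, v7, v8, v9, v10, v11, v13, v15, v17, v20, v22.
The important point: the flipped condition pulls in fresh nodes; v12, v14, v16, v19 run for the first time.

Initial pass — values computed on the first demand:
  v2 = min2(7, 7) = 7
  v3 = max2(7, 7) = 7
  v4 = min2(7, 7) = 7
  v5 = mul(7, 7) = 49
  v7 = neg(7) = -7
  v8 = min2(49, -7) = -7
  v9 = min2(-7, -7) = -7
  v10 = max2(-7, -7) = -7
  v11 = absv(-7) = 7
  v13 = min2(7, -7) = -7
  v15 = if0(in2=7 -> else branch v13) = -7
  v17 = sub(7, -7) = 14
  v20 = sub(-7, 14) = -21
  v22 = if0(v20=-21 -> else branch v11) = 7

Second demand — change propagation:
  v2: re-runs because in2 7->0; in2 7->0; new result 0.
  v3: re-runs because in2 7->0; v2 7->0; new result 0.
  v4: re-runs because in2 7->0; v3 7->0; new result 0.
  v5: re-runs because v3 7->0; v3 7->0; new result 0.
  v7: re-runs because v4 7->0; new result 0.
  v8: re-runs because v5 49->0; v7 -7->0; new result 0.
  v9: re-runs because v8 -7->0; v7 -7->0; new result 0.
  v10: re-runs because v7 -7->0; v9 -7->0; new result 0.
  v11: re-runs because v9 -7->0; new result 0.
  v12: newly demanded (no cache) — executes and yields 0.
  v13: re-runs because v11 7->0; v10 -7->0; new result 0.
  v14: newly demanded (no cache) — executes and yields 0.
  v15: re-runs because in2 7->0; v13 -7->0; new result 0.
  v16: newly demanded (no cache) — executes and yields 0.
  v17: re-runs because v11 7->0; v13 -7->0; new result 0.
  v19: newly demanded (no cache) — executes and yields 0.
  v20: re-runs because v15 -7->0; v17 14->0; new result 0.
  v22: re-runs because v20 -21->0; v11 7->0; new result 0.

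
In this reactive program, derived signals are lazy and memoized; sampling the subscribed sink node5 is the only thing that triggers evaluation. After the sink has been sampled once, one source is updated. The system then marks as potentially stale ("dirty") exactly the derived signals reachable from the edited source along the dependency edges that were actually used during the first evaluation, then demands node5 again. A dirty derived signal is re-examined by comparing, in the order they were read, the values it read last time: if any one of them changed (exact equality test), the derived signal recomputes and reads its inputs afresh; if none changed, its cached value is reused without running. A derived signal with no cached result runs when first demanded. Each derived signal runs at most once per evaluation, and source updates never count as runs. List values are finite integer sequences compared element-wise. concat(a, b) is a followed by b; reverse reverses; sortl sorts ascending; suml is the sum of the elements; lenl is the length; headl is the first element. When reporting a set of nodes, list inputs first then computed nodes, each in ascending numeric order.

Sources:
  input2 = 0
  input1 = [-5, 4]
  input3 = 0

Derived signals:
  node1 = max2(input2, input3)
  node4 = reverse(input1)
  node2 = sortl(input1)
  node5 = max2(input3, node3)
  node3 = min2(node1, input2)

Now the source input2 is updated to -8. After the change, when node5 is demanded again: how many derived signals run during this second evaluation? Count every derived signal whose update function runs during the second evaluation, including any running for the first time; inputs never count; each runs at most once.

3 derived signals run: node1, node3, node5.

First demand of the output computes:
  node1 = max2(0, 0) = 0
  node3 = min2(0, 0) = 0
  node5 = max2(0, 0) = 0

After the edit, cleaning proceeds:
  node1: a read changed (input2 0->-8) — executes, giving 0 — identical to its old value.
  node3: a read changed (input2 0->-8) — executes, giving -8.
  node5: a read changed (node3 0->-8) — executes, giving 0 — identical to its old value.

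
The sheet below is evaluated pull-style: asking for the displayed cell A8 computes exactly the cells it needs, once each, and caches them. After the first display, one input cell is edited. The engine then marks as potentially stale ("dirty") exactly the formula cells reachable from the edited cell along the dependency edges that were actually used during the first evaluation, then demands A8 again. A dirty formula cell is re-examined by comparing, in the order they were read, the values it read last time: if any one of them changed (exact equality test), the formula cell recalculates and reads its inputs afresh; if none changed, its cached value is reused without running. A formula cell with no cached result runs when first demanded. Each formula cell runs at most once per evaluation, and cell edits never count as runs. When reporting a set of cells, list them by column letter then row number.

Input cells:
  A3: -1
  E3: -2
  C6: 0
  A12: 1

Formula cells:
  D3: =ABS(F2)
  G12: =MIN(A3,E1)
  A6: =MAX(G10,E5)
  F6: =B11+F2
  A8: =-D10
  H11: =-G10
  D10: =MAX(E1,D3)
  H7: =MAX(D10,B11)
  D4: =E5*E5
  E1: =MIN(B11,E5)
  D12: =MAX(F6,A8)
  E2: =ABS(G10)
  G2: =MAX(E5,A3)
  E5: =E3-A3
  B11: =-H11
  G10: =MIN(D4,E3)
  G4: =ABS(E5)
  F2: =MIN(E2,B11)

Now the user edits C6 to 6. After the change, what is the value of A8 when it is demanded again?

Demanding A8 again yields -2.
Note the shortcut — nothing in the graph depends on C6 at all, so no recomputation happens.

First demand of the output computes:
  E5 = -2 - -1 = -1
  D4 = -1 * -1 = 1
  G10 = MIN(1, -2) = -2
  E2 = ABS(-2) = 2
  H11 = -(-2) = 2
  B11 = -(2) = -2
  E1 = MIN(-2, -1) = -2
  F2 = MIN(2, -2) = -2
  D3 = ABS(-2) = 2
  D10 = MAX(-2, 2) = 2
  A8 = -(2) = -2

After the edit, cleaning proceeds:
  no node depends on C6 at all; the second demand re-runs nothing.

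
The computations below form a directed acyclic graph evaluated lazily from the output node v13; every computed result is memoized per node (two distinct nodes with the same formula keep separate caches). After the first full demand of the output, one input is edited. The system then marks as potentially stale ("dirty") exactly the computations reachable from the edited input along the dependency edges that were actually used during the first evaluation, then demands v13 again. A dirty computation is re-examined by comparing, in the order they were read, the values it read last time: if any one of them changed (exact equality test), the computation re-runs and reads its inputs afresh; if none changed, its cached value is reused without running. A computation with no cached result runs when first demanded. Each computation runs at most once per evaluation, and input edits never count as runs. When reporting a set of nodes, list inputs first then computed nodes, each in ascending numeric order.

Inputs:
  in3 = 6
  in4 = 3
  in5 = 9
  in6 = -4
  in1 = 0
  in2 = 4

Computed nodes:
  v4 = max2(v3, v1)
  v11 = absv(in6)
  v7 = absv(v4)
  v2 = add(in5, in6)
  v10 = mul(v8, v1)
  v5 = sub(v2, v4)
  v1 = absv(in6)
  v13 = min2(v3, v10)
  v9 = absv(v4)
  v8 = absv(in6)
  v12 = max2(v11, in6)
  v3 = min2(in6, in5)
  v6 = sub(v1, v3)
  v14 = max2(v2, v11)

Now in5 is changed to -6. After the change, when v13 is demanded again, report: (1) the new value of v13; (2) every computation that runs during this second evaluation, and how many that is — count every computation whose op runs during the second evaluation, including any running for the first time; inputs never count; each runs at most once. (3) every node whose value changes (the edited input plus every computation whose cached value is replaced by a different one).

Demanding v13 again yields -6.
2 computations run: v3, v13.
The nodes whose values change: in5, v3, v13.

First demand of the output computes:
  v1 = absv(-4) = 4
  v3 = min2(-4, 9) = -4
  v8 = absv(-4) = 4
  v10 = mul(4, 4) = 16
  v13 = min2(-4, 16) = -4

After the edit, cleaning proceeds:
  v3: a read changed (in5 9->-6) — executes, giving -6.
  v13: a read changed (v3 -4->-6) — executes, giving -6.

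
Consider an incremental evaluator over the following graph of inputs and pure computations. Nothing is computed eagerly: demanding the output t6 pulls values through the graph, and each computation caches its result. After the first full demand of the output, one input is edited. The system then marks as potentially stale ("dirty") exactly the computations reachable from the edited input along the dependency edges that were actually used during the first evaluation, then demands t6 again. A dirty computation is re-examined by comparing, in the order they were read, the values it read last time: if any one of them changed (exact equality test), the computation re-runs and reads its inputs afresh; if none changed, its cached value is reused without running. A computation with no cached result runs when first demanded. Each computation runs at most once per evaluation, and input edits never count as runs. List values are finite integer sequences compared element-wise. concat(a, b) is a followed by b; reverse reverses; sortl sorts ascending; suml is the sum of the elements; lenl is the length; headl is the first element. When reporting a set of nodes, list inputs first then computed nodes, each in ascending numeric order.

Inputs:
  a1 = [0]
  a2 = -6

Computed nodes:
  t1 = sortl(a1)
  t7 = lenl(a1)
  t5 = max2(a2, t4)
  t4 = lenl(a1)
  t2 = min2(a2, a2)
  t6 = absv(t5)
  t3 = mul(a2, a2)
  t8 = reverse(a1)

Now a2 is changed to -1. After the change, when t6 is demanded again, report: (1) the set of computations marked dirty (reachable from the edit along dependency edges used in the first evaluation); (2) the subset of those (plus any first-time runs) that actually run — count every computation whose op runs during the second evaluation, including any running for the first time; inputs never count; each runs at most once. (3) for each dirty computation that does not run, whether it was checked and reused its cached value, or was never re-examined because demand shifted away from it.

Dirty set: t5, t6.
Run set: t5 (1 run).
Re-examined without running (cache reused): t6.
The important point: t5 recomputes to an identical value, and the output ends up unchanged.

Initial pass — values computed on the first demand:
  t4 = lenl([0]) = 1
  t5 = max2(-6, 1) = 1
  t6 = absv(1) = 1

Second demand — change propagation:
  t5: re-runs because a2 -6->-1; new result 1 (unchanged).
  t6: re-examined; everything it read last time is the same (t5 unchanged) — cache 1 kept, no run.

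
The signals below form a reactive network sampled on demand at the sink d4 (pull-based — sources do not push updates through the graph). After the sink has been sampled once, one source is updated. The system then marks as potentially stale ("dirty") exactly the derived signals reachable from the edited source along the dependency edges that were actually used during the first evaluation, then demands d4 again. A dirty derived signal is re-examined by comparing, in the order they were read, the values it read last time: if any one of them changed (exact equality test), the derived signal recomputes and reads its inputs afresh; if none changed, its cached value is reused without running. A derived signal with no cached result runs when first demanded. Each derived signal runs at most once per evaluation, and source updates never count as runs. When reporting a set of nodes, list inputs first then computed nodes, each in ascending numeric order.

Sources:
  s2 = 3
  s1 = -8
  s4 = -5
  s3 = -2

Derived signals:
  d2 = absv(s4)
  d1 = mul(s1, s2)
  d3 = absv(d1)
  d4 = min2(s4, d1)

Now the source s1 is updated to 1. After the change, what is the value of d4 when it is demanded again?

d4 now evaluates to -5.

Initial pass — values computed on the first demand:
  d1 = mul(-8, 3) = -24
  d4 = min2(-5, -24) = -24

Second demand — change propagation:
  d1: re-runs because s1 -8->1; new result 3.
  d4: re-runs because d1 -24->3; new result -5.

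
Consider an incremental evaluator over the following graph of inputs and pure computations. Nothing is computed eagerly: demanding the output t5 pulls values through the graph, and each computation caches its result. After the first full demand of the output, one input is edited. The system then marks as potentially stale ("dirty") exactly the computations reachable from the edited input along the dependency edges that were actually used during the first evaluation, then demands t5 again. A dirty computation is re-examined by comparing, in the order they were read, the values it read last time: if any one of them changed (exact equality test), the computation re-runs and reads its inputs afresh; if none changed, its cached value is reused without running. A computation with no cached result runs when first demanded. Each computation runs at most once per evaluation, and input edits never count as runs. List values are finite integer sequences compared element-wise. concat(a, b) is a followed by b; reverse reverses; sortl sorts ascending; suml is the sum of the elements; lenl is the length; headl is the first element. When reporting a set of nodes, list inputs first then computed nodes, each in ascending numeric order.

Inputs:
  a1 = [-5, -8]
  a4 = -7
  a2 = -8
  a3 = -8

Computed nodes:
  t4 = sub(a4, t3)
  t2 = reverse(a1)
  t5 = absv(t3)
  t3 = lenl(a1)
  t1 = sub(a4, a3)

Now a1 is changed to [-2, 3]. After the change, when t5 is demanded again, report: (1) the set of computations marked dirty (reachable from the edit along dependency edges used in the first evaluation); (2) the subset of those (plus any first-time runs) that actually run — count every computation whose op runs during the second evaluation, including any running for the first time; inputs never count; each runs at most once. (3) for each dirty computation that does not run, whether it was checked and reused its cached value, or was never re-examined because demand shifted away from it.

Initial pass — values computed on the first demand:
  t3 = lenl([-5, -8]) = 2
  t5 = absv(2) = 2

Second demand — change propagation:
  t3: re-runs because a1 [-5, -8]->[-2, 3]; new result 2 (unchanged).
  t5: re-examined; everything it read last time is the same (t3 unchanged) — cache 2 kept, no run.

The important point: t3 recomputes to an identical value, and the output ends up unchanged.

Dirty set: t3, t5.
Run set: t3 (1 run).
Re-examined without running (cache reused): t5.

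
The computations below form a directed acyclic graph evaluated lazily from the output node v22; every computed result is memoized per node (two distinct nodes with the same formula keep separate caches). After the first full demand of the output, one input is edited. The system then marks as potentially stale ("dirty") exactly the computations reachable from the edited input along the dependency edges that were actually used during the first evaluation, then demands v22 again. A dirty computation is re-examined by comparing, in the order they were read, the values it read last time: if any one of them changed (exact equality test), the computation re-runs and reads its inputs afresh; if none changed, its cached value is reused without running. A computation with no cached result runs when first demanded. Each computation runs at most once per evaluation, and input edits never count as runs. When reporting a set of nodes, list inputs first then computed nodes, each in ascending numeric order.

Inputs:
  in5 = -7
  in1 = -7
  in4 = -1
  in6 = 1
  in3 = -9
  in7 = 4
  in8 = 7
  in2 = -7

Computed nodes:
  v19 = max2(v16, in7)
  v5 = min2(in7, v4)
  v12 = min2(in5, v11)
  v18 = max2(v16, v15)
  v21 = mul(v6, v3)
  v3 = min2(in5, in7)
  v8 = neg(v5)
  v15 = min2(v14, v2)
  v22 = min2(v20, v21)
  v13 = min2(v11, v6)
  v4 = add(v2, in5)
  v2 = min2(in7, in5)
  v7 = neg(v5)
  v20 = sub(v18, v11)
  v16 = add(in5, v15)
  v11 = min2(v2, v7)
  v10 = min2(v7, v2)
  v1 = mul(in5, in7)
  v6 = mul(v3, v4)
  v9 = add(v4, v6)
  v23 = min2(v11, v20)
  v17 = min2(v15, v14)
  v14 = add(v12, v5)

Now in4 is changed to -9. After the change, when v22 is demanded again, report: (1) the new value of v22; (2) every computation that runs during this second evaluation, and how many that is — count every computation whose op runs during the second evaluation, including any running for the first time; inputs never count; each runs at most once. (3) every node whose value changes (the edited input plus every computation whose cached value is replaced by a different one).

Demanding v22 again yields -686.
0 computations run: none.
The nodes whose values change: in4.
Note the shortcut — nothing in the graph depends on in4 at all, so no recomputation happens.

First demand of the output computes:
  v2 = min2(4, -7) = -7
  v3 = min2(-7, 4) = -7
  v4 = add(-7, -7) = -14
  v5 = min2(4, -14) = -14
  v6 = mul(-7, -14) = 98
  v7 = neg(-14) = 14
  v11 = min2(-7, 14) = -7
  v12 = min2(-7, -7) = -7
  v14 = add(-7, -14) = -21
  v15 = min2(-21, -7) = -21
  v16 = add(-7, -21) = -28
  v18 = max2(-28, -21) = -21
  v20 = sub(-21, -7) = -14
  v21 = mul(98, -7) = -686
  v22 = min2(-14, -686) = -686

After the edit, cleaning proceeds:
  no node depends on in4 at all; the second demand re-runs nothing.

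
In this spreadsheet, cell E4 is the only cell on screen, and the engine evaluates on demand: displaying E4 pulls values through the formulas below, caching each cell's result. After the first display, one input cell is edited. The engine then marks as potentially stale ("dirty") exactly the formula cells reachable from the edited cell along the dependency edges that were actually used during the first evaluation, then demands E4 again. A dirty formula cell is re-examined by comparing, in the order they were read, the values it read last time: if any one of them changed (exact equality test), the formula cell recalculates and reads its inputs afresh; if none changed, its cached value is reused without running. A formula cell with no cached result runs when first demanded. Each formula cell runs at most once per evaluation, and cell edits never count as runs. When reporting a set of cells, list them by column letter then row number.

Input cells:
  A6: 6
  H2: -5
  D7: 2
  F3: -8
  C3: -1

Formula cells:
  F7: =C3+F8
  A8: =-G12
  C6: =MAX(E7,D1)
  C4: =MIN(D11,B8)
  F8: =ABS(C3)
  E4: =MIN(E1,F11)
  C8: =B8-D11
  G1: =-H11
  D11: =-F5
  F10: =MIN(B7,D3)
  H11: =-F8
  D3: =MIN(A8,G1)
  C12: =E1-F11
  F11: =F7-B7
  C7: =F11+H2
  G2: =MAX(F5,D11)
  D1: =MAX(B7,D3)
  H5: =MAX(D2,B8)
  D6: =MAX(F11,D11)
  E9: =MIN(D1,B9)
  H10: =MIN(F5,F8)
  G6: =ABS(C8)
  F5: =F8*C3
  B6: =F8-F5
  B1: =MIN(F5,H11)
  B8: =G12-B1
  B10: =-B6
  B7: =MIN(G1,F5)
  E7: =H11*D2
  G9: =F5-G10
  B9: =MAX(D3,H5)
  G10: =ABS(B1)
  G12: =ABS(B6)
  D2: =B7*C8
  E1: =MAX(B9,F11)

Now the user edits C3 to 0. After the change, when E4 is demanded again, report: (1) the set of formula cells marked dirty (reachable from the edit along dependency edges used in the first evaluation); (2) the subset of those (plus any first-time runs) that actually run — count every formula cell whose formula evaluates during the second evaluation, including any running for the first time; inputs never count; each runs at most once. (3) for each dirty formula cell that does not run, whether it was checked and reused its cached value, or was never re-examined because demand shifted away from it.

Initial pass — values computed on the first demand:
  F8 = ABS(-1) = 1
  F5 = 1 * -1 = -1
  B6 = 1 - -1 = 2
  D11 = -(-1) = 1
  F7 = -1 + 1 = 0
  G12 = ABS(2) = 2
  A8 = -(2) = -2
  H11 = -(1) = -1
  B1 = MIN(-1, -1) = -1
  B8 = 2 - -1 = 3
  C8 = 3 - 1 = 2
  G1 = -(-1) = 1
  B7 = MIN(1, -1) = -1
  D2 = -1 * 2 = -2
  D3 = MIN(-2, 1) = -2
  F11 = 0 - -1 = 1
  H5 = MAX(-2, 3) = 3
  B9 = MAX(-2, 3) = 3
  E1 = MAX(3, 1) = 3
  E4 = MIN(3, 1) = 1

Second demand — change propagation:
  F8: re-runs because C3 -1->0; new result 0.
  F5: re-runs because F8 1->0; C3 -1->0; new result 0.
  B6: re-runs because F8 1->0; F5 -1->0; new result 0.
  D11: re-runs because F5 -1->0; new result 0.
  F7: re-runs because C3 -1->0; F8 1->0; new result 0 (unchanged).
  G12: re-runs because B6 2->0; new result 0.
  A8: re-runs because G12 2->0; new result 0.
  H11: re-runs because F8 1->0; new result 0.
  B1: re-runs because F5 -1->0; H11 -1->0; new result 0.
  B8: re-runs because G12 2->0; B1 -1->0; new result 0.
  C8: re-runs because B8 3->0; D11 1->0; new result 0.
  G1: re-runs because H11 -1->0; new result 0.
  B7: re-runs because G1 1->0; F5 -1->0; new result 0.
  D2: re-runs because B7 -1->0; C8 2->0; new result 0.
  D3: re-runs because A8 -2->0; G1 1->0; new result 0.
  F11: re-runs because B7 -1->0; new result 0.
  H5: re-runs because D2 -2->0; B8 3->0; new result 0.
  B9: re-runs because D3 -2->0; H5 3->0; new result 0.
  E1: re-runs because B9 3->0; F11 1->0; new result 0.
  E4: re-runs because E1 3->0; F11 1->0; new result 0.

Dirty set: A8, B1, B6, B7, B8, B9, C8, D2, D3, D11, E1, E4, F5, F7, F8, F11, G1, G12, H5, H11.
Run set: A8, B1, B6, B7, B8, B9, C8, D2, D3, D11, E1, E4, F5, F7, F8, F11, G1, G12, H5, H11 (20 run).
All dirty formula cells ended up running.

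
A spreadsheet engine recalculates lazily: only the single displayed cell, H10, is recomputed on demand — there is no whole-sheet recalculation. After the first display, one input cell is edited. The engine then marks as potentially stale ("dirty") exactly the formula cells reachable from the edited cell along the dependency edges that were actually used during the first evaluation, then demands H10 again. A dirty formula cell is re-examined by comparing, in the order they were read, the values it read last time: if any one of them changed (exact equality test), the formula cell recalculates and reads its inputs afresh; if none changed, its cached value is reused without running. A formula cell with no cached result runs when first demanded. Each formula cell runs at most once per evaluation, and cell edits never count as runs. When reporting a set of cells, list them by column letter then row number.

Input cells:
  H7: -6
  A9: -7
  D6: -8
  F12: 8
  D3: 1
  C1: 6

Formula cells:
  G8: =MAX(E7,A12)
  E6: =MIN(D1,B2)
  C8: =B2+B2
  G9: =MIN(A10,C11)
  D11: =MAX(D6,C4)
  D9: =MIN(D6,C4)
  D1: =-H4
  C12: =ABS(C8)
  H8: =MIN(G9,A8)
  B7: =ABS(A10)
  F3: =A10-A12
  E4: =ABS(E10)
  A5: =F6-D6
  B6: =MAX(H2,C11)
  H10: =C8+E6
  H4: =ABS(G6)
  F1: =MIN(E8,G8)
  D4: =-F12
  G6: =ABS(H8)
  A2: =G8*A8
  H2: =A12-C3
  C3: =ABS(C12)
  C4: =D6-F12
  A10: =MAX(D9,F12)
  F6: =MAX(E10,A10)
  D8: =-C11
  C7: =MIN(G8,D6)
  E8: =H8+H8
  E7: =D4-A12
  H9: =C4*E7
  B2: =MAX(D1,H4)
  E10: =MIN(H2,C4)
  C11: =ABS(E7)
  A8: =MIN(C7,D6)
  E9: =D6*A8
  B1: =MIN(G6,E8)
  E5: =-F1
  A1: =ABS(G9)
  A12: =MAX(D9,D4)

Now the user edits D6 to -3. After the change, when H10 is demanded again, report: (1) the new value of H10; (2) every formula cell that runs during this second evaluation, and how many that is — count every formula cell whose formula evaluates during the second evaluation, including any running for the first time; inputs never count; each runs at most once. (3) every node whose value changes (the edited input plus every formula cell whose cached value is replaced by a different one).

New value of H10: 3.
Formula cells that run: A8, A10, A12, B2, C4, C7, C8, D1, D9, E6, G6, H4, H8, H10 — 14 in total.
Values that change: A8, B2, C4, C7, C8, D1, D6, D9, E6, G6, H4, H8, H10.
Key observation: the cutoff stops propagation at E7 — its inputs' values are unchanged, so it reuses its cache.

First evaluation (everything demanded from the output):
  C4 = -8 - 8 = -16
  D4 = -(8) = -8
  D9 = MIN(-8, -16) = -16
  A10 = MAX(-16, 8) = 8
  A12 = MAX(-16, -8) = -8
  E7 = -8 - -8 = 0
  C11 = ABS(0) = 0
  G8 = MAX(0, -8) = 0
  C7 = MIN(0, -8) = -8
  A8 = MIN(-8, -8) = -8
  G9 = MIN(8, 0) = 0
  H8 = MIN(0, -8) = -8
  G6 = ABS(-8) = 8
  H4 = ABS(8) = 8
  D1 = -(8) = -8
  B2 = MAX(-8, 8) = 8
  C8 = 8 + 8 = 16
  E6 = MIN(-8, 8) = -8
  H10 = 16 + -8 = 8

Propagation after the edit:
  C4: runs — D6 -8->-3; result -11.
  D9: runs — D6 -8->-3; C4 -16->-11; result -11.
  A10: runs — D9 -16->-11; result 8 (same value as before).
  A12: runs — D9 -16->-11; result -8 (same value as before).
  E7: checked — values it read are unchanged (D4 unchanged, A12 unchanged); reused cached 0 without running.
  C11: checked — values it read are unchanged (E7 unchanged); reused cached 0 without running.
  G8: checked — values it read are unchanged (E7 unchanged, A12 unchanged); reused cached 0 without running.
  C7: runs — D6 -8->-3; result -3.
  A8: runs — C7 -8->-3; D6 -8->-3; result -3.
  G9: checked — values it read are unchanged (A10 unchanged, C11 unchanged); reused cached 0 without running.
  H8: runs — A8 -8->-3; result -3.
  G6: runs — H8 -8->-3; result 3.
  H4: runs — G6 8->3; result 3.
  D1: runs — H4 8->3; result -3.
  B2: runs — D1 -8->-3; H4 8->3; result 3.
  C8: runs — B2 8->3; B2 8->3; result 6.
  E6: runs — D1 -8->-3; B2 8->3; result -3.
  H10: runs — C8 16->6; E6 -8->-3; result 3.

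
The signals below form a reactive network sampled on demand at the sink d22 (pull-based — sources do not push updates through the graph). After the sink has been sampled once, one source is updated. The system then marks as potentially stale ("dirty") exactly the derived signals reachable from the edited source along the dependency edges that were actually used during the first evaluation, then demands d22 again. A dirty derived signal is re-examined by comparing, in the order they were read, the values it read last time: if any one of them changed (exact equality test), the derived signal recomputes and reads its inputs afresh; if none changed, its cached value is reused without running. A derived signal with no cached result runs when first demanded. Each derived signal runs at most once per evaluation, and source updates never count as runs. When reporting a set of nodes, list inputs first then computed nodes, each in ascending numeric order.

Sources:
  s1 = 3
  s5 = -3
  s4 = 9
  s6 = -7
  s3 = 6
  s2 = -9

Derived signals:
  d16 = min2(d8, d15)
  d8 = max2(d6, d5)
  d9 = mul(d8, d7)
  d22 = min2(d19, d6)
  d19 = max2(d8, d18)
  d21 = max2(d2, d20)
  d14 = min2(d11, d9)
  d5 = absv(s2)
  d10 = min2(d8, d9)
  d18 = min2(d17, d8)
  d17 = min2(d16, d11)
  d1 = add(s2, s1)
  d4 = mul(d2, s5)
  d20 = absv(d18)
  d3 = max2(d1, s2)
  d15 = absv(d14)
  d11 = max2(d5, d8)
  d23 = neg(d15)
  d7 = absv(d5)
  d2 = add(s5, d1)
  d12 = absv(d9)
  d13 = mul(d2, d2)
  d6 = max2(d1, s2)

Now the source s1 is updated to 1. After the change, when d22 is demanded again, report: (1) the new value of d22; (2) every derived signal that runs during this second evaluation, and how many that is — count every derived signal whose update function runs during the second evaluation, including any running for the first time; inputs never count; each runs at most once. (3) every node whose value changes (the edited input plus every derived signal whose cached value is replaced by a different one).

Initial pass — values computed on the first demand:
  d1 = add(-9, 3) = -6
  d5 = absv(-9) = 9
  d6 = max2(-6, -9) = -6
  d7 = absv(9) = 9
  d8 = max2(-6, 9) = 9
  d9 = mul(9, 9) = 81
  d11 = max2(9, 9) = 9
  d14 = min2(9, 81) = 9
  d15 = absv(9) = 9
  d16 = min2(9, 9) = 9
  d17 = min2(9, 9) = 9
  d18 = min2(9, 9) = 9
  d19 = max2(9, 9) = 9
  d22 = min2(9, -6) = -6

Second demand — change propagation:
  d1: re-runs because s1 3->1; new result -8.
  d6: re-runs because d1 -6->-8; new result -8.
  d8: re-runs because d6 -6->-8; new result 9 (unchanged).
  d9: re-examined; everything it read last time is the same (d8 unchanged, d7 unchanged) — cache 81 kept, no run.
  d11: re-examined; everything it read last time is the same (d5 unchanged, d8 unchanged) — cache 9 kept, no run.
  d14: re-examined; everything it read last time is the same (d11 unchanged, d9 unchanged) — cache 9 kept, no run.
  d15: re-examined; everything it read last time is the same (d14 unchanged) — cache 9 kept, no run.
  d16: re-examined; everything it read last time is the same (d8 unchanged, d15 unchanged) — cache 9 kept, no run.
  d17: re-examined; everything it read last time is the same (d16 unchanged, d11 unchanged) — cache 9 kept, no run.
  d18: re-examined; everything it read last time is the same (d17 unchanged, d8 unchanged) — cache 9 kept, no run.
  d19: re-examined; everything it read last time is the same (d8 unchanged, d18 unchanged) — cache 9 kept, no run.
  d22: re-runs because d6 -6->-8; new result -8.

The important point: at d9 every value read last time is unchanged, so the dirty flag clears without a run.

d22 now evaluates to -8.
Run set: d1, d6, d8, d22 (4 run).
Changed values: s1, d1, d6, d22.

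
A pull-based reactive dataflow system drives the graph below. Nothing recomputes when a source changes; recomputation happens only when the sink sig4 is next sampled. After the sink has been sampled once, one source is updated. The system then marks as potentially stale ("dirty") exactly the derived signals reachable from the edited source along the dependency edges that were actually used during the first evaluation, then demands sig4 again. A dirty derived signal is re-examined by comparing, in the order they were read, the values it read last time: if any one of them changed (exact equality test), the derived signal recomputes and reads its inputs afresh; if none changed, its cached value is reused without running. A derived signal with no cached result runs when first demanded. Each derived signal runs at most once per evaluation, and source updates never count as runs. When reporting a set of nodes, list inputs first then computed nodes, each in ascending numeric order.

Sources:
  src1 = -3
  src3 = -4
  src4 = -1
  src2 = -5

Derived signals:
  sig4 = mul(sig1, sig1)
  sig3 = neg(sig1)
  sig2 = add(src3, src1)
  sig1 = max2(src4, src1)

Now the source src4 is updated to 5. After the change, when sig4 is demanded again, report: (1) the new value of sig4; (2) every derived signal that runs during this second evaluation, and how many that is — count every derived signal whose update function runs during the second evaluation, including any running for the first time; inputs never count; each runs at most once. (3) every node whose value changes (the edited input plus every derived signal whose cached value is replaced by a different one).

New value of sig4: 25.
Derived signals that run: sig1, sig4 — 2 in total.
Values that change: src4, sig1, sig4.

First evaluation (everything demanded from the output):
  sig1 = max2(-1, -3) = -1
  sig4 = mul(-1, -1) = 1

Propagation after the edit:
  sig1: runs — src4 -1->5; result 5.
  sig4: runs — sig1 -1->5; sig1 -1->5; result 25.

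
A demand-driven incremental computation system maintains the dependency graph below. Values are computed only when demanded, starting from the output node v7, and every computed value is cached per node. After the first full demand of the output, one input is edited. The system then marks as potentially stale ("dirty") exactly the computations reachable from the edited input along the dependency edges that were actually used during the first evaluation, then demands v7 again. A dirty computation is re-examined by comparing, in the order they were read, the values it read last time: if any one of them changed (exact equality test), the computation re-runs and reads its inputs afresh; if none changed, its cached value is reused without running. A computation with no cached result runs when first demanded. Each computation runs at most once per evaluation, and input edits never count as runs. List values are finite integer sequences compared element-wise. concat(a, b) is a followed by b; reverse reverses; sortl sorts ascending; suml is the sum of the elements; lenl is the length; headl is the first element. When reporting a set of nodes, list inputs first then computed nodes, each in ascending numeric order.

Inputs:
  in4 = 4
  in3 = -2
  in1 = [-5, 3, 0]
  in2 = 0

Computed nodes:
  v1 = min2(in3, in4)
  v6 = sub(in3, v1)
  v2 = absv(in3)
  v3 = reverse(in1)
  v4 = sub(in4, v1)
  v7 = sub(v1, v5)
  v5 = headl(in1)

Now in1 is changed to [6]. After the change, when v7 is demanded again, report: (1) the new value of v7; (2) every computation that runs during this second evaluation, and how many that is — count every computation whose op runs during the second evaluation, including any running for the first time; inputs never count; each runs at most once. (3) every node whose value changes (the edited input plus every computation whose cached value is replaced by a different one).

First evaluation (everything demanded from the output):
  v1 = min2(-2, 4) = -2
  v5 = headl([-5, 3, 0]) = -5
  v7 = sub(-2, -5) = 3

Propagation after the edit:
  v5: runs — in1 [-5, 3, 0]->[6]; result 6.
  v7: runs — v5 -5->6; result -8.

New value of v7: -8.
Computations that run: v5, v7 — 2 in total.
Values that change: in1, v5, v7.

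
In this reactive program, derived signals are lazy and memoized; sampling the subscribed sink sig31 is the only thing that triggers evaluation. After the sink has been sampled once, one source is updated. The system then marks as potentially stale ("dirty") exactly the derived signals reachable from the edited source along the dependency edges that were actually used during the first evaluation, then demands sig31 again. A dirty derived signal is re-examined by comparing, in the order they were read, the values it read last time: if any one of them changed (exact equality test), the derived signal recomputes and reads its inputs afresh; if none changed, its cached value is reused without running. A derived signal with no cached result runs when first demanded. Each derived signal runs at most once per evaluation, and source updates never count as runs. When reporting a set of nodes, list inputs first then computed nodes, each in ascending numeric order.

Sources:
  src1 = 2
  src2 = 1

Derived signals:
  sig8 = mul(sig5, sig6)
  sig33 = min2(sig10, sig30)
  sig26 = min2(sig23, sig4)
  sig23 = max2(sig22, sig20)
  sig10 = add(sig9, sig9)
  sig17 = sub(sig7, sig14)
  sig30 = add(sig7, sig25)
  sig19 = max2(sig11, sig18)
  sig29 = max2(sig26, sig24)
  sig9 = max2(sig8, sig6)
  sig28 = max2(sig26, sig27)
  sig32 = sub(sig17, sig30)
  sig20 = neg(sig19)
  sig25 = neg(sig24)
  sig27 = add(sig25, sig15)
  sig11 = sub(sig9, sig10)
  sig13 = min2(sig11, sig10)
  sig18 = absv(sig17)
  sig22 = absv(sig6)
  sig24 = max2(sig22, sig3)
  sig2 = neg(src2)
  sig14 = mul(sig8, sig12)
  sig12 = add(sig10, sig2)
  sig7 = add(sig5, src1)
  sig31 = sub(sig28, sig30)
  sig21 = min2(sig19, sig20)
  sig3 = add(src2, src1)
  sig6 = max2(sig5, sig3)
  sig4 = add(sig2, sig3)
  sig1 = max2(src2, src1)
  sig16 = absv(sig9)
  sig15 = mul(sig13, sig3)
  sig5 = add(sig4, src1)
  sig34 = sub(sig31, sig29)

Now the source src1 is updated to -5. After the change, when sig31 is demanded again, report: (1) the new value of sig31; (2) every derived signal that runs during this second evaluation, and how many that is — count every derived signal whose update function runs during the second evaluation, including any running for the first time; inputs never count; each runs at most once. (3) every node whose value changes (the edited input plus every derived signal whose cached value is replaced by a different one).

Demanding sig31 again yields 175.
25 derived signals run: sig3, sig4, sig5, sig6, sig7, sig8, sig9, sig10, sig11, sig12, sig13, sig14, sig15, sig17, sig18, sig19, sig20, sig22, sig23, sig24, sig26, sig27, sig28, sig30, sig31.
The nodes whose values change: src1, sig3, sig4, sig5, sig6, sig7, sig8, sig9, sig10, sig11, sig12, sig13, sig14, sig15, sig17, sig18, sig19, sig20, sig26, sig27, sig28, sig30, sig31.
Note where the cutoff bites: sig25 is checked, finds nothing changed, and keeps its cache.

First demand of the output computes:
  sig2 = neg(1) = -1
  sig3 = add(1, 2) = 3
  sig4 = add(-1, 3) = 2
  sig5 = add(2, 2) = 4
  sig6 = max2(4, 3) = 4
  sig7 = add(4, 2) = 6
  sig8 = mul(4, 4) = 16
  sig9 = max2(16, 4) = 16
  sig10 = add(16, 16) = 32
  sig11 = sub(16, 32) = -16
  sig12 = add(32, -1) = 31
  sig13 = min2(-16, 32) = -16
  sig14 = mul(16, 31) = 496
  sig15 = mul(-16, 3) = -48
  sig17 = sub(6, 496) = -490
  sig18 = absv(-490) = 490
  sig19 = max2(-16, 490) = 490
  sig20 = neg(490) = -490
  sig22 = absv(4) = 4
  sig23 = max2(4, -490) = 4
  sig24 = max2(4, 3) = 4
  sig25 = neg(4) = -4
  sig26 = min2(4, 2) = 2
  sig27 = add(-4, -48) = -52
  sig28 = max2(2, -52) = 2
  sig30 = add(6, -4) = 2
  sig31 = sub(2, 2) = 0

After the edit, cleaning proceeds:
  sig3: a read changed (src1 2->-5) — executes, giving -4.
  sig4: a read changed (sig3 3->-4) — executes, giving -5.
  sig5: a read changed (sig4 2->-5; src1 2->-5) — executes, giving -10.
  sig6: a read changed (sig5 4->-10; sig3 3->-4) — executes, giving -4.
  sig7: a read changed (sig5 4->-10; src1 2->-5) — executes, giving -15.
  sig8: a read changed (sig5 4->-10; sig6 4->-4) — executes, giving 40.
  sig9: a read changed (sig8 16->40; sig6 4->-4) — executes, giving 40.
  sig10: a read changed (sig9 16->40; sig9 16->40) — executes, giving 80.
  sig11: a read changed (sig9 16->40; sig10 32->80) — executes, giving -40.
  sig12: a read changed (sig10 32->80) — executes, giving 79.
  sig13: a read changed (sig11 -16->-40; sig10 32->80) — executes, giving -40.
  sig14: a read changed (sig8 16->40; sig12 31->79) — executes, giving 3160.
  sig15: a read changed (sig13 -16->-40; sig3 3->-4) — executes, giving 160.
  sig17: a read changed (sig7 6->-15; sig14 496->3160) — executes, giving -3175.
  sig18: a read changed (sig17 -490->-3175) — executes, giving 3175.
  sig19: a read changed (sig11 -16->-40; sig18 490->3175) — executes, giving 3175.
  sig20: a read changed (sig19 490->3175) — executes, giving -3175.
  sig22: a read changed (sig6 4->-4) — executes, giving 4 — identical to its old value.
  sig23: a read changed (sig20 -490->-3175) — executes, giving 4 — identical to its old value.
  sig24: a read changed (sig3 3->-4) — executes, giving 4 — identical to its old value.
  sig25: dirty, but its reads are unchanged (sig24 unchanged); cached -4 stands.
  sig26: a read changed (sig4 2->-5) — executes, giving -5.
  sig27: a read changed (sig15 -48->160) — executes, giving 156.
  sig28: a read changed (sig26 2->-5; sig27 -52->156) — executes, giving 156.
  sig30: a read changed (sig7 6->-15) — executes, giving -19.
  sig31: a read changed (sig28 2->156; sig30 2->-19) — executes, giving 175.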